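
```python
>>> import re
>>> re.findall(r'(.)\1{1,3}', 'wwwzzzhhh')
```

['w', 'z', 'h']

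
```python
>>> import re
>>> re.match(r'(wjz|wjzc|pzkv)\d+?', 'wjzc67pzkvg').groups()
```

`re.match` only tries the pattern at the start of the string.
The match spans [0:5] → 'wjzc6'.
Captured: group 1 = 'wjzc'.

('wjzc',)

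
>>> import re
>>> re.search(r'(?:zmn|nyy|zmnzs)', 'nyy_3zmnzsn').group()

Unlike `match`, `search` isn't anchored — it looks for the pattern anywhere in the string.
The match spans [0:3] → 'nyy'.

'nyy'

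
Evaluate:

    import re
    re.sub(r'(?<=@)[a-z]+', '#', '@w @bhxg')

The positive lookaround only admits positions where the adjacent text matches; those characters stay outside the span.
Matches: at [1:2] → 'w'; at [4:8] → 'bhxg'.
Each match is replaced by '#'.

'@# @#'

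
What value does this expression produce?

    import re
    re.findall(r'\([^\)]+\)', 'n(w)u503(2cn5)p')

['(w)', '(2cn5)']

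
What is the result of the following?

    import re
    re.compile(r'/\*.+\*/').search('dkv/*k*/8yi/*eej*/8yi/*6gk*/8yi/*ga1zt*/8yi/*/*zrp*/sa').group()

'/*k*/8yi/*eej*/8yi/*6gk*/8yi/*ga1zt*/8yi/*/*zrp*/'

Unlike `match`, `search` isn't anchored — it looks for the pattern anywhere in the string.
The match spans [3:52] → '/*k*/8yi/*eej*/8yi/*6gk*/8yi/*ga1zt*/8yi/*/*zrp*/'.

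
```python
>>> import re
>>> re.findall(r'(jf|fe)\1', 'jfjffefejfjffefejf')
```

['jf', 'fe', 'jf', 'fe']

After group 1 captures some text, `\1` only succeeds where that same text appears again.
Scanning left to right: at [0:4] match 'jfjf', group 1 = 'jf'; at [4:8] match 'fefe', group 1 = 'fe'; at [8:12] match 'jfjf', group 1 = 'jf'; at [12:16] match 'fefe', group 1 = 'fe'.
`findall` collects group 1 from each match (4 total).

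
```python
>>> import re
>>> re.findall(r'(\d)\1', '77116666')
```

['7', '1', '6', '6']

`\1` is not a pattern — it's the concrete string captured by group 1, re-applied verbatim.
Because there's exactly one group, `findall` drops the full match and keeps group 1 from each hit.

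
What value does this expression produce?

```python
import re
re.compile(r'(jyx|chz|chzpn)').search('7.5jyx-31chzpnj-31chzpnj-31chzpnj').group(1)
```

'jyx'

Unlike `match`, `search` isn't anchored — it looks for the pattern anywhere in the string.
The match spans [3:6] → 'jyx'.
Captured: group 1 = 'jyx'.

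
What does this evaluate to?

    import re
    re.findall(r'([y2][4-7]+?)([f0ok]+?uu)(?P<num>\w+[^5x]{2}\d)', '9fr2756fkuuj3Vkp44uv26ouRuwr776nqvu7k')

`findall` packs the 3 group values into a tuple for every match.

[('2756', 'fkuu', 'j3Vkp44uv26ouRuwr776nqvu7')]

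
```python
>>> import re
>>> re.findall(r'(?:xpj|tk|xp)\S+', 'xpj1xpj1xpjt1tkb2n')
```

With no groups in the pattern, `findall` gives back each whole match — 1 here.

['xpj1xpj1xpjt1tkb2n']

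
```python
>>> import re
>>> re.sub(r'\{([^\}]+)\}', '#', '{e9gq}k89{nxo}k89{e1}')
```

Matches: at [0:6] → '{e9gq}'; at [9:14] → '{nxo}'; at [17:21] → '{e1}'.
Every occurrence is swapped for '#'.

'#k89#k89#'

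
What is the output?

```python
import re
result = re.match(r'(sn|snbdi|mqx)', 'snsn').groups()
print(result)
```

('sn',)

`re.match` won't scan ahead — the pattern has to work from the very first character.
The match spans [0:2] → 'sn'.
Captured: group 1 = 'sn'.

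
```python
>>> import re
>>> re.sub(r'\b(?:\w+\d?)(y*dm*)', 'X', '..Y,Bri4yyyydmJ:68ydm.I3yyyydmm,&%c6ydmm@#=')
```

'..Y,XJ:X.X,&%X@#='

This matches a word boundary (`\b`, zero-width); then one or more of a word character, then optionally a digit (non-capturing group); then zero or more of a literal 'y', then a literal 'd', then zero or more of the literal 'm' (captured).
Matches: at [4:14] → 'Bri4yyyydm'; at [16:21] → '68ydm'; at [22:31] → 'I3yyyydmm'; at [34:40] → 'c6ydmm'.
Each match is replaced by 'X'.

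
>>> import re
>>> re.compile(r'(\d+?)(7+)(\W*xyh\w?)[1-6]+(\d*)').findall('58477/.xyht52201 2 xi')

Pattern: one or more of a digit (lazy) (captured); then one or more of a literal '7' (captured); then zero or more of a non-word character, then the literal 'xyh', then optionally a word character (captured); then one or more of a character in [1-6]; then zero or more of a digit (captured).
Because the quantifier is non-greedy, it stops expanding at the earliest point where the rest of the pattern can succeed.
Matches: at [0:16] match '58477/.xyht52201', groups = ('584', '77', '/.xyht', '01').
`findall` packs the 4 group values into a tuple for every match.

[('584', '77', '/.xyht', '01')]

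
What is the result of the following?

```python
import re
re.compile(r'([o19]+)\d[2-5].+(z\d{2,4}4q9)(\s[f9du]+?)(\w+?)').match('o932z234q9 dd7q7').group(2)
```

This matches one or more of one of [o19] (captured); then a digit, then a character in [2-5], then one or more of any character; then a literal 'z', then 2 to 4 of a digit, then the literal '4q9' (captured); then whitespace, then one or more of one of [f9du] (lazy) (captured); then one or more of a word character (lazy) (captured).
Lazy quantifiers expand one character at a time until the remainder of the pattern can match.
`match` is anchored at position 0; if the pattern doesn't fit there, it returns None.
The match spans [0:13] → 'o932z234q9 dd'.
Captured: group 1 = 'o', group 2 = 'z234q9', group 3 = ' d', group 4 = 'd'.

'z234q9'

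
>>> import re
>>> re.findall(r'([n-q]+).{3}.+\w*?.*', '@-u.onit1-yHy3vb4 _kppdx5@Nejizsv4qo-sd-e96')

With a single group, `findall` returns only what that group captured — 1 item.

['on']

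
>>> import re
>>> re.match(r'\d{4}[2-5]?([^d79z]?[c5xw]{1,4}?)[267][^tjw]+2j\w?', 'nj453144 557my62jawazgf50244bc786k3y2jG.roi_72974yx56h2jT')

Pattern: exactly 4 of a digit, then optionally a character in [2-5]; then optionally any character except [d79z], then 1 to 4 of one of [c5xw] (lazy) (captured); then one of [267], then one or more of any character except [tjw], then the literal '2j'; then optionally a word character.
`match` is anchored at position 0; if the pattern doesn't fit there, it returns None.
Here the pattern fails at index 0, so the call returns None.

None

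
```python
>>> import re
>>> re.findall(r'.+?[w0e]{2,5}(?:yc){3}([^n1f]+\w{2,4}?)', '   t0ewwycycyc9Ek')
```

['9Ek']

The pattern matches one or more of any character (lazy), then 2 to 5 of one of [w0e], then the literal 'yc' repeated 3 times; then one or more of any character except [n1f], then 2 to 4 of a word character (lazy) (captured).
Matches: at [0:17] match '   t0ewwycycyc9Ek', group 1 = '9Ek'.
`findall` collects group 1 from the one match (1 total).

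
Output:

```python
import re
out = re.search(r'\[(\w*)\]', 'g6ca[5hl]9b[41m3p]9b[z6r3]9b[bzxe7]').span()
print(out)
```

(4, 9)

`search` walks the string left to right and returns the first match it finds.
The match spans [4:9] → '[5hl]'.
Captured: group 1 = '5hl'.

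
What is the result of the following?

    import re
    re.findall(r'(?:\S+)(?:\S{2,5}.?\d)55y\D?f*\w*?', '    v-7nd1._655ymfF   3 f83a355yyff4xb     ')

['v-7nd1._655ymf', 'f83a355yyff']

Because the quantifier is non-greedy, it stops expanding at the earliest point where the rest of the pattern can succeed.
No capturing groups, so `findall` returns the 2 full match strings.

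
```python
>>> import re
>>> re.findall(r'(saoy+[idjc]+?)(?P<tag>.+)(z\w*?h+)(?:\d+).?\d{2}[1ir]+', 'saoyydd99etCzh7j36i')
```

[('saoyyd', 'd99etC', 'zh')]

Lazy quantifiers expand one character at a time until the remainder of the pattern can match.
3 groups means the one result is a tuple of 3 captured strings — 1 here.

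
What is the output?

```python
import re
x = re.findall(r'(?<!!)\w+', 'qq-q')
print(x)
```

['qq', 'q']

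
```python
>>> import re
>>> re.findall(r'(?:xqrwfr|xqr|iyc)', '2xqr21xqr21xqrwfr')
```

The regex engine tests alternatives in the order written; an earlier branch that matches wins even if a later one would match more.
No capturing groups, so `findall` returns the 3 full match strings.

['xqr', 'xqr', 'xqrwfr']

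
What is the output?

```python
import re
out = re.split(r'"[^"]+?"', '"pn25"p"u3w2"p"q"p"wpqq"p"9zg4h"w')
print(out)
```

['', 'p', 'p', 'p', 'p', 'w']

Matches to split on: at [0:6] → '"pn25"'; at [7:13] → '"u3w2"'; at [14:17] → '"q"'; at [18:24] → '"wpqq"'; at [25:32] → '"9zg4h"'.
The string is cut at each match, leaving 6 pieces.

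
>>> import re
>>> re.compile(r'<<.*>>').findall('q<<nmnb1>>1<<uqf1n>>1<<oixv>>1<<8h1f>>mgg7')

['<<nmnb1>>1<<uqf1n>>1<<oixv>>1<<8h1f>>']

Walking the string: at [1:38] → '<<nmnb1>>1<<uqf1n>>1<<oixv>>1<<8h1f>>'.
With no groups in the pattern, `findall` gives back each whole match — 1 here.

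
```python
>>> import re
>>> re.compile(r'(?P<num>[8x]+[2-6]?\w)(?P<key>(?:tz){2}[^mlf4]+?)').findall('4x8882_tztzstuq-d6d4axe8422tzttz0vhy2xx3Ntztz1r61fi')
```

The pattern matches one or more of one of [8x], then optionally a character in [2-6], then a word character (captured as 'num'); then the literal 'tz' repeated 2 times, then one or more of any character except [mlf4] (lazy) (captured as 'key').
With the lazy modifier that quantifier settles for the fewest repetitions that let the rest of the pattern succeed (the atoms after it are unaffected and can still be greedy).
Matches: at [1:12] match 'x8882_tztzs', groups = ('x8882_', 'tztzs'); at [37:46] match 'xx3Ntztz1', groups = ('xx3N', 'tztz1').
With 2 capturing groups, `findall` returns a 2-tuple per match.

[('x8882_', 'tztzs'), ('xx3N', 'tztz1')]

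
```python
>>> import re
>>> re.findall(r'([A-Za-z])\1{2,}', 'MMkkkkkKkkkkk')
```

['k', 'k']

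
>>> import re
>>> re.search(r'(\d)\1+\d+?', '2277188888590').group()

After group 1 captures some text, `\1` only succeeds where that same text appears again.
`re.search` tries every starting position until one works.
The match spans [0:3] → '227'.
Captured: group 1 = '2'.

'227'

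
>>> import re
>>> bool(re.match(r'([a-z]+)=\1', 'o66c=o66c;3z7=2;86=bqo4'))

`\1` has to match the exact text group 1 already captured.
`match` is anchored at position 0; if the pattern doesn't fit there, it returns None.
Here position 0 doesn't satisfy it, so the call returns None, and `bool(None)` is False.

False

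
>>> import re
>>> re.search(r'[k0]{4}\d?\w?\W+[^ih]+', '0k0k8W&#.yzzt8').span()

(0, 14)

Pattern: exactly 4 of one of [k0], then optionally a digit, then optionally a word character; then one or more of a non-word character, then one or more of any character except [ih].
Unlike `match`, `search` isn't anchored — it looks for the pattern anywhere in the string.
The match spans [0:14] → '0k0k8W&#.yzzt8'.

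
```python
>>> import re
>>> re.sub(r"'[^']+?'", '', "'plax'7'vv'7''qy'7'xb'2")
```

Matches: at [0:6] → "'plax'"; at [7:11] → "'vv'"; at [13:17] → "'qy'"; at [18:22] → "'xb'".
`sub` substitutes '' at each match site.

"77'72"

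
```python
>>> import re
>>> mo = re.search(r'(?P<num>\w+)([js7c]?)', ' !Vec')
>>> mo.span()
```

(2, 5)

The match spans [2:5] → 'Vec'.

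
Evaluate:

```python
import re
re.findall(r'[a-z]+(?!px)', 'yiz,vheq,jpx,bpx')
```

['yiz', 'vheq', 'jpx', 'bpx']

The negative lookaround is zero-width — it rules out positions where the adjacent text would match, without consuming anything.
Matches: at [0:3] → 'yiz'; at [4:8] → 'vheq'; at [9:12] → 'jpx'; at [13:16] → 'bpx'.
With no groups in the pattern, `findall` gives back each whole match — 4 here.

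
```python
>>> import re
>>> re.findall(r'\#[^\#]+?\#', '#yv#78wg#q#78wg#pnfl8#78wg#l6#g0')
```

['#yv#', '#q#', '#pnfl8#', '#l6#']

Walking the string: at [0:4] → '#yv#'; at [8:11] → '#q#'; at [15:22] → '#pnfl8#'; at [26:30] → '#l6#'.
No capturing groups, so `findall` returns the 4 full match strings.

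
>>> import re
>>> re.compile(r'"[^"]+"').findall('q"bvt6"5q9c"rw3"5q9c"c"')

Walking the string: at [1:7] → '"bvt6"'; at [11:16] → '"rw3"'; at [20:23] → '"c"'.
No capturing groups, so `findall` returns the 3 full match strings.

['"bvt6"', '"rw3"', '"c"']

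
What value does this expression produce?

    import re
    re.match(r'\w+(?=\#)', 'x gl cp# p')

With `match`, the pattern is implicitly anchored at the beginning.
Here position 0 doesn't satisfy it, so the call returns None.

None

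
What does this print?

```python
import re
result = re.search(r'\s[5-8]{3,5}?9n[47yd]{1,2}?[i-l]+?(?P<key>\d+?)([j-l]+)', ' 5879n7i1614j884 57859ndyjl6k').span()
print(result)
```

(0, 13)

The match spans [0:13] → ' 5879n7i1614j'.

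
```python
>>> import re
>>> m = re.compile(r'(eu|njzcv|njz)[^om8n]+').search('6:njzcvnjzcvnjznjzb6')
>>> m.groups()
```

('njz',)

`re.search` tries every starting position until one works.
The match spans [2:7] → 'njzcv'.
Captured: group 1 = 'njz'.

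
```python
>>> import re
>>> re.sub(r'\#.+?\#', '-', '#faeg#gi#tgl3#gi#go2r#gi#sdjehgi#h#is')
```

'-gi-gi-gi-h#is'

Matches: at [0:6] → '#faeg#'; at [8:14] → '#tgl3#'; at [16:22] → '#go2r#'; at [24:33] → '#sdjehgi#'.
`sub` substitutes '-' at each match site.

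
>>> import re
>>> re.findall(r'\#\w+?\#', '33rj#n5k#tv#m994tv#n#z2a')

['#n5k#', '#m994tv#']

Walking the string: at [4:9] → '#n5k#'; at [11:19] → '#m994tv#'.
No capturing groups, so `findall` returns the 2 full match strings.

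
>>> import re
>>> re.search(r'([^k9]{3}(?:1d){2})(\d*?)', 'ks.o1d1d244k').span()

Because the quantifier is non-greedy, it stops expanding at the earliest point where the rest of the pattern can succeed.
The match spans [1:8] → 's.o1d1d'.

(1, 8)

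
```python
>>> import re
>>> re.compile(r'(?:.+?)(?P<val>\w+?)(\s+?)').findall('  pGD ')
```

Multiple groups make `findall` return tuples — one 2-tuple for the one match.

[('pGD', ' ')]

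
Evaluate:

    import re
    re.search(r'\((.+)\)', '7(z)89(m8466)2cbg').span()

The match spans [1:13] → '(z)89(m8466)'.

(1, 13)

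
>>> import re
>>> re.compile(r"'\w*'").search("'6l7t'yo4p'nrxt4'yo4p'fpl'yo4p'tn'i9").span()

(0, 6)

The match spans [0:6] → "'6l7t'".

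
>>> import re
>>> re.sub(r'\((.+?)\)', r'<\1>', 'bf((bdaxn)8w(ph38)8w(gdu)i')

Each match is replaced using the text its own group 1 captured.

'bf<(bdaxn>8w<ph38>8w<gdu>i'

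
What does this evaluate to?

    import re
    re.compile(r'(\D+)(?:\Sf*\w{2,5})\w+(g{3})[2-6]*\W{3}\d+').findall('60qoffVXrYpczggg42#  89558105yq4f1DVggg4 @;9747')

[('qoffVXr', 'ggg'), ('yq', 'ggg')]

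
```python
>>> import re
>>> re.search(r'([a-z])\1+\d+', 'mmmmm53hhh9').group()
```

`\1` has to match the exact text group 1 already captured.
The match spans [0:7] → 'mmmmm53'.

'mmmmm53'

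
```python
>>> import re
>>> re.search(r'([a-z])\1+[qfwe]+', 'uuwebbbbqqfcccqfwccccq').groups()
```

('u',)

A backreference is literal: `\1` must see the identical characters the first group matched.
`re.search` scans for the first position where the pattern succeeds.
The match spans [0:4] → 'uuwe'.
Captured: group 1 = 'u'.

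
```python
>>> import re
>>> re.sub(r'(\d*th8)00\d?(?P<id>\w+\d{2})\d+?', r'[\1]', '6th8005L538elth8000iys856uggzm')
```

'[6th8]uggzm'

This matches zero or more of a digit, then the literal 'th8' (captured); then the literal '00', then optionally a digit; then one or more of a word character, then exactly 2 of a digit (captured as 'id'); then one or more of a digit (lazy).
Matches: at [0:25] → '6th8005L538elth8000iys856'.
Each match is replaced using the text its own group 1 captured.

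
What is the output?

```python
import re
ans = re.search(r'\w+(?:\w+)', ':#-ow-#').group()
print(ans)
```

Pattern: one or more of a word character; then one or more of a word character (non-capturing group).
Unlike `match`, `search` isn't anchored — it looks for the pattern anywhere in the string.
The match spans [3:5] → 'ow'.

ow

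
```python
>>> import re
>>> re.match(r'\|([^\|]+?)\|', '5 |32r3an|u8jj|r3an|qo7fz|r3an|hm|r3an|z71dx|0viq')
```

None

`match` is anchored at position 0; if the pattern doesn't fit there, it returns None.
Here the pattern fails at index 0, so the call returns None.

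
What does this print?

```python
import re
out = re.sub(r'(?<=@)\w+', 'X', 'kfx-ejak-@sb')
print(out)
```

kfx-ejak-@X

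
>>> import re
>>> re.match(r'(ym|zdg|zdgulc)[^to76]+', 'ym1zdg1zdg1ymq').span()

(0, 14)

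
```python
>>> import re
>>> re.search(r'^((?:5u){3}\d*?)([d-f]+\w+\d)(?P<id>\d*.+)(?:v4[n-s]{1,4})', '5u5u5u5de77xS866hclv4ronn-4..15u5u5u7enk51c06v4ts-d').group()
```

'5u5u5u5de77xS866hclv4ronn'

The pattern matches anchored at the start of the string; then the literal '5u' repeated 3 times, then zero or more of a digit (lazy) (captured); then one or more of a character in [d-f], then one or more of a word character, then a digit (captured); then zero or more of a digit, then one or more of any character (captured as 'id'); then the literal 'v4', then 1 to 4 of a character in [n-s] (non-capturing group).
`re.search` scans for the first position where the pattern succeeds.
The match spans [0:25] → '5u5u5u5de77xS866hclv4ronn'.
Captured: group 1 = '5u5u5u5', group 2 = 'de77xS866', group 3 = 'hcl'.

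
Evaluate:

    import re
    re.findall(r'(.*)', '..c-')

Pattern: zero or more of any character (captured).
Matches: at [0:4] match '..c-', group 1 = '..c-'; at [4:4] match '', group 1 = ''.
Because there's exactly one group, `findall` drops the full match and keeps group 1 from each hit.

['..c-', '']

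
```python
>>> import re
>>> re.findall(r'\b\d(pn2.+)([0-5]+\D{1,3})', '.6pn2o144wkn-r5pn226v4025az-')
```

[('pn2o144wkn-r5pn226v402', '5az-')]

The pattern matches a word boundary (`\b`, zero-width); then a digit; then the literal 'pn2', then one or more of any character (captured); then one or more of a character in [0-5], then 1 to 3 of a non-digit (captured).
Scanning left to right: at [1:28] match '6pn2o144wkn-r5pn226v4025az-', groups = ('pn2o144wkn-r5pn226v402', '5az-').
With 2 capturing groups, `findall` returns a 2-tuple per match.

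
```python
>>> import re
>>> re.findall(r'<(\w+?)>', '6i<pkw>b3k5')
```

['pkw']

Because there's exactly one group, `findall` drops the full match and keeps group 1 from the one hit.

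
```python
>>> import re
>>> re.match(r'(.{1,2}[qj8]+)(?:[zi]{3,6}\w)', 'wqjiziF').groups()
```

The match spans [0:7] → 'wqjiziF'.
Captured: group 1 = 'wqj'.

('wqj',)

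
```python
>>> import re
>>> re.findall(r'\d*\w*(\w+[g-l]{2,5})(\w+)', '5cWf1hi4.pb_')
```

[('1hi', '4')]

This matches zero or more of a digit, then zero or more of a word character; then one or more of a word character, then 2 to 5 of a character in [g-l] (captured); then one or more of a word character (captured).
Walking the string: at [0:8] match '5cWf1hi4', groups = ('1hi', '4').
Multiple groups make `findall` return tuples — one 2-tuple for the one match.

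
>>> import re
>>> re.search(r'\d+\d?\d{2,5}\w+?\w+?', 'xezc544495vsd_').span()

(4, 12)

This matches one or more of a digit, then optionally a digit; then 2 to 5 of a digit, then one or more of a word character (lazy), then one or more of a word character (lazy).
`re.search` scans for the first position where the pattern succeeds.
The match spans [4:12] → '544495vs'.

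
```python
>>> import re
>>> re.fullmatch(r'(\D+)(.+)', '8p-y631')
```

Pattern: one or more of a non-digit (captured); then one or more of any character (captured).
`re.fullmatch` requires the pattern to consume the entire string.
Here the pattern can't cover the whole string, so the call returns None.

None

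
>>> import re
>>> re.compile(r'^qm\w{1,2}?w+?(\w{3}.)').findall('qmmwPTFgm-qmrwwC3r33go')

`findall` collects group 1 from the one match (1 total).

['PTFg']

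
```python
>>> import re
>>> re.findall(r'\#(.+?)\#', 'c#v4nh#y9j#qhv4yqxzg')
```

['v4nh']

A non-greedy quantifier consumes as few characters as it can — just enough that the remainder of the pattern still matches from where it stops; whatever follows it matches normally.
`findall` collects group 1 from the one match (1 total).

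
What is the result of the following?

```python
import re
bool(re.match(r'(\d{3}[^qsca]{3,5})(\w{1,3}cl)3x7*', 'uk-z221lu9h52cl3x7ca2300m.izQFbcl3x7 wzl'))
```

`match` is anchored at position 0; if the pattern doesn't fit there, it returns None.
Here the string doesn't start with a match, so the call returns None, and `bool(None)` is False.

False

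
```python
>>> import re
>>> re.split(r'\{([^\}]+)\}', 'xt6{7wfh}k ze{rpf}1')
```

['xt6', '7wfh', 'k ze', 'rpf', '1']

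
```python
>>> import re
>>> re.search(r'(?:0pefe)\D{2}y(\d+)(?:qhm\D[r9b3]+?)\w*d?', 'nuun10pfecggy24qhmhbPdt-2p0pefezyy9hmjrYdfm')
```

None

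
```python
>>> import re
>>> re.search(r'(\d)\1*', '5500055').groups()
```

('5',)

A backreference is literal: `\1` must see the identical characters the first group matched.
`search` walks the string left to right and returns the first match it finds.
The match spans [0:2] → '55'.
Captured: group 1 = '5'.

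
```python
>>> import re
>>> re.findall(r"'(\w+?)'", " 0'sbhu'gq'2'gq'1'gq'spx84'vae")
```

['sbhu', '2', '1', 'spx84']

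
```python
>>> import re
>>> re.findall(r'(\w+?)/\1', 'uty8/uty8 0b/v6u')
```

['uty8']

The backreference `\1` re-matches whatever the first group consumed, character for character.
Scanning left to right: at [0:9] match 'uty8/uty8', group 1 = 'uty8'.
Because there's exactly one group, `findall` drops the full match and keeps group 1 from the one hit.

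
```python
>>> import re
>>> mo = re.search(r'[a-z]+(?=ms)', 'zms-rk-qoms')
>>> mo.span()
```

(0, 1)

Lookahead/lookbehind check context without consuming it, so the matched span excludes the asserted characters.
Unlike `match`, `search` isn't anchored — it looks for the pattern anywhere in the string.
The match spans [0:1] → 'z'.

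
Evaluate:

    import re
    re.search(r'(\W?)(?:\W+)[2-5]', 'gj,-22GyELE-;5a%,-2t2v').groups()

(',',)

The match spans [2:5] → ',-2'.
Captured: group 1 = ','.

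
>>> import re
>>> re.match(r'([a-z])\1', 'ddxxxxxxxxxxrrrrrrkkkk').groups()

('d',)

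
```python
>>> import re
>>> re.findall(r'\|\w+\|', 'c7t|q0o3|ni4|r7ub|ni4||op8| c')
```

['|q0o3|', '|r7ub|', '|op8|']

Scanning left to right: at [3:9] → '|q0o3|'; at [12:18] → '|r7ub|'; at [22:27] → '|op8|'.
No capturing groups, so `findall` returns the 3 full match strings.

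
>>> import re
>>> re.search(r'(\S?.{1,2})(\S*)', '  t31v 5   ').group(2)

The match spans [0:6] → '  t31v'.
Captured: group 1 = '  ', group 2 = 't31v'.

't31v'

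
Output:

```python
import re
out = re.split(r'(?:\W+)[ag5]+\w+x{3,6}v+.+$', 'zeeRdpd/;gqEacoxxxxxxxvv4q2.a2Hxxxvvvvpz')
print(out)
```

['zeeRdpd', '']

This matches one or more of a non-word character (non-capturing group); then one or more of one of [ag5], then one or more of a word character, then 3 to 6 of the literal 'x'; then one or more of a literal 'v', then one or more of any character; then anchored at the end.
Matches to split on: at [7:40] → '/;gqEacoxxxxxxxvv4q2.a2Hxxxvvvvpz'.
The string is cut at each match, leaving 2 pieces.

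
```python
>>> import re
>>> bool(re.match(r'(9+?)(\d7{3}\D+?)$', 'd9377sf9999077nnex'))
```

This matches one or more of a literal '9' (lazy) (captured); then a digit, then exactly 3 of the literal '7', then one or more of a non-digit (lazy) (captured); then anchored at the end.
`re.match` only tries the pattern at the start of the string.
Here the string doesn't start with a match, so the call returns None, and `bool(None)` is False.

False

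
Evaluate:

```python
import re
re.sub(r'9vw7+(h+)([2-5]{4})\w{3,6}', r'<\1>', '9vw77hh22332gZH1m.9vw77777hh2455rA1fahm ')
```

The pattern matches the literal '9vw', then one or more of the literal '7'; then one or more of a literal 'h' (captured); then exactly 4 of a character in [2-5] (captured); then 3 to 6 of a word character.
Matches: at [0:17] → '9vw77hh22332gZH1m'; at [18:38] → '9vw77777hh2455rA1fah'.
Each match is replaced using the text its own group 1 captured.

'<hh>.<hh>m '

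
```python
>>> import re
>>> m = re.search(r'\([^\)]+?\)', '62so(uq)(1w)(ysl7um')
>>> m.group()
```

'(uq)'

The match spans [4:8] → '(uq)'.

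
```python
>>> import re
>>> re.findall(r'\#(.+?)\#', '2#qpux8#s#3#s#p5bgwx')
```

['qpux8', '3']

A `+?`/`*?`/`{m,n}?` starts at its minimum and grows only as far as needed for what follows to match.
Scanning left to right: at [1:8] match '#qpux8#', group 1 = 'qpux8'; at [9:12] match '#3#', group 1 = '3'.
One capturing group, so `findall` returns just the captured substring from each match — 2 in all.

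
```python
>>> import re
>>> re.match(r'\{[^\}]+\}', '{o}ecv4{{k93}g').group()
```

'{o}'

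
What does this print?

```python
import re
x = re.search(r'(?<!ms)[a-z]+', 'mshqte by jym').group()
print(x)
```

mshqte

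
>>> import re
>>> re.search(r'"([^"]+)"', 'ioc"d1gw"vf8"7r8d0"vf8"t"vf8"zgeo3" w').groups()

`search` walks the string left to right and returns the first match it finds.
The match spans [3:9] → '"d1gw"'.
Captured: group 1 = 'd1gw'.

('d1gw',)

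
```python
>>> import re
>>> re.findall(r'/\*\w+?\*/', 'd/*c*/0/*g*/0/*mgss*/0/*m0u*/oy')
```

Walking the string: at [1:6] → '/*c*/'; at [7:12] → '/*g*/'; at [13:21] → '/*mgss*/'; at [22:29] → '/*m0u*/'.
No capturing groups, so `findall` returns the 4 full match strings.

['/*c*/', '/*g*/', '/*mgss*/', '/*m0u*/']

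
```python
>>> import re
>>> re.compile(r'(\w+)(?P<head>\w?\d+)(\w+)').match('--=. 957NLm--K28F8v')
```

Pattern: one or more of a word character (captured); then optionally a word character, then one or more of a digit (captured as 'head'); then one or more of a word character (captured).
`re.match` won't scan ahead — the pattern has to work from the very first character.
Here the string doesn't start with a match, so the call returns None.

None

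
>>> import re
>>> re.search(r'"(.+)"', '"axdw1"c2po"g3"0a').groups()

`re.search` scans for the first position where the pattern succeeds.
The match spans [0:15] → '"axdw1"c2po"g3"'.
Captured: group 1 = 'axdw1"c2po"g3'.

('axdw1"c2po"g3',)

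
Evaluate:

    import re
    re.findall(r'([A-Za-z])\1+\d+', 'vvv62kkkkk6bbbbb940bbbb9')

After group 1 captures some text, `\1` only succeeds where that same text appears again.
Walking the string: at [0:5] match 'vvv62', group 1 = 'v'; at [5:11] match 'kkkkk6', group 1 = 'k'; at [11:19] match 'bbbbb940', group 1 = 'b'; at [19:24] match 'bbbb9', group 1 = 'b'.
With a single group, `findall` returns only what that group captured — 4 items.

['v', 'k', 'b', 'b']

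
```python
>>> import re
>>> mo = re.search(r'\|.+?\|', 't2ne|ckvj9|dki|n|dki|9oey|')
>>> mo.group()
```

'|ckvj9|'

A `+?`/`*?`/`{m,n}?` starts at its minimum and grows only as far as needed for what follows to match.
`re.search` tries every starting position until one works.
The match spans [4:11] → '|ckvj9|'.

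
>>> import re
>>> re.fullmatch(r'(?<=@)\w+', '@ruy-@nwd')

None

`fullmatch` succeeds only if the pattern covers the string from start to end.
Here the string isn't matched end-to-end, so the call returns None.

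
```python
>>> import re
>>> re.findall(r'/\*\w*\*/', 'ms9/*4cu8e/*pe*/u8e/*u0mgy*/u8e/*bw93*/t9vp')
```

Walking the string: at [10:16] → '/*pe*/'; at [19:28] → '/*u0mgy*/'; at [31:39] → '/*bw93*/'.
With no groups in the pattern, `findall` gives back each whole match — 3 here.

['/*pe*/', '/*u0mgy*/', '/*bw93*/']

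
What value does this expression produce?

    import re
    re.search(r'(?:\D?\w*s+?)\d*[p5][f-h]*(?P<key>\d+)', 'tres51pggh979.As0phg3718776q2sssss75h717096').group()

The match spans [0:13] → 'tres51pggh979'.

'tres51pggh979'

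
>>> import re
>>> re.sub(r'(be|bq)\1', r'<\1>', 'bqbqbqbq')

'<bq><bq>'

A backreference is literal: `\1` must see the identical characters the first group matched.
Each match is replaced using the text its own group 1 captured.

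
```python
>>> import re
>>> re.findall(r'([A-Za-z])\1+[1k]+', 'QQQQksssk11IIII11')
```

After group 1 captures some text, `\1` only succeeds where that same text appears again.
Walking the string: at [0:5] match 'QQQQk', group 1 = 'Q'; at [5:11] match 'sssk11', group 1 = 's'; at [11:17] match 'IIII11', group 1 = 'I'.
`findall` collects group 1 from each match (3 total).

['Q', 's', 'I']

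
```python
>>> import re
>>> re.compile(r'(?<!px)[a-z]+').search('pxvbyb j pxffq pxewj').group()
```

'pxvbyb'

Because the assertion is negative and zero-width, positions next to the forbidden text are skipped.
Unlike `match`, `search` isn't anchored — it looks for the pattern anywhere in the string.
The match spans [0:6] → 'pxvbyb'.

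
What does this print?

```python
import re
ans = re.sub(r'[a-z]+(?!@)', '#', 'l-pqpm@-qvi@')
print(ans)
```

The negative lookahead/lookbehind blocks any match where the forbidden context is present.
Matches: at [0:1] → 'l'; at [2:5] → 'pqp'; at [8:10] → 'qv'.
Each match is replaced by '#'.

#-#m@-#i@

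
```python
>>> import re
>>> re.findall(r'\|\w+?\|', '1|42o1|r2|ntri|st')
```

['|42o1|', '|ntri|']

Scanning left to right: at [1:7] → '|42o1|'; at [9:15] → '|ntri|'.
No capturing groups, so `findall` returns the 2 full match strings.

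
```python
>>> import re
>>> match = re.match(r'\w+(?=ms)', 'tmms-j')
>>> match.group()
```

'tm'

`re.match` only tries the pattern at the start of the string.
The match spans [0:2] → 'tm'.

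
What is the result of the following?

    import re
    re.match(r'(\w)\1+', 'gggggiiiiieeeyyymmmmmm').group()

'ggggg'

A backreference is literal: `\1` must see the identical characters the first group matched.
With `match`, the pattern is implicitly anchored at the beginning.
The match spans [0:5] → 'ggggg'.
Captured: group 1 = 'g'.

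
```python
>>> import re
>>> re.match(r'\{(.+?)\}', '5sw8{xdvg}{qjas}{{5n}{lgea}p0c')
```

`match` is anchored at position 0; if the pattern doesn't fit there, it returns None.
Here the pattern fails at index 0, so the call returns None.

None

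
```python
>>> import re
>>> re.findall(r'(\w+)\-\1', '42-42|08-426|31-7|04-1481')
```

['42']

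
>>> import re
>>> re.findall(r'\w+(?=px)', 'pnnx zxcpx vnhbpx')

['zxc', 'vnhb']

Lookahead/lookbehind check context without consuming it, so the matched span excludes the asserted characters.
Scanning left to right: at [5:8] → 'zxc'; at [11:15] → 'vnhb'.
With no groups in the pattern, `findall` gives back each whole match — 2 here.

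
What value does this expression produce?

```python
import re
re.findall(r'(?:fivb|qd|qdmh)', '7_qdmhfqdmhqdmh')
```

The regex engine tests alternatives in the order written; an earlier branch that matches wins even if a later one would match more.
Scanning left to right: at [2:4] → 'qd'; at [7:9] → 'qd'; at [11:13] → 'qd'.
`findall` yields the raw match text (3 of them) because the pattern has no groups.

['qd', 'qd', 'qd']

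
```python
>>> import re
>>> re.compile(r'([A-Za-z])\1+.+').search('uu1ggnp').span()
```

(0, 7)

`\1` is not a pattern — it's the concrete string captured by group 1, re-applied verbatim.
`re.search` scans for the first position where the pattern succeeds.
The match spans [0:7] → 'uu1ggnp'.
Captured: group 1 = 'u'.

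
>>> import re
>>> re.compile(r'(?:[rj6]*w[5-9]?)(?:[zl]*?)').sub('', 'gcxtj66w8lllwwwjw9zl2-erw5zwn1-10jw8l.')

'gcxtlllzl2-ezn1-10l.'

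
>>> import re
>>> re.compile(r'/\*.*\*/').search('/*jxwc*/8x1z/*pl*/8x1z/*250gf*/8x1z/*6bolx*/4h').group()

'/*jxwc*/8x1z/*pl*/8x1z/*250gf*/8x1z/*6bolx*/'

The match spans [0:44] → '/*jxwc*/8x1z/*pl*/8x1z/*250gf*/8x1z/*6bolx*/'.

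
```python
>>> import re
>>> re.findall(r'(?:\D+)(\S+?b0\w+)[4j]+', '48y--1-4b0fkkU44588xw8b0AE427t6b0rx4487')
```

This matches one or more of a non-digit (non-capturing group); then one or more of a non-whitespace character (lazy), then the literal 'b0', then one or more of a word character (captured); then one or more of one of [4j].
Matches: at [2:37] match 'y--1-4b0fkkU44588xw8b0AE427t6b0rx44', group 1 = '1-4b0fkkU44588xw8b0AE427t6b0rx4'.
`findall` collects group 1 from the one match (1 total).

['1-4b0fkkU44588xw8b0AE427t6b0rx4']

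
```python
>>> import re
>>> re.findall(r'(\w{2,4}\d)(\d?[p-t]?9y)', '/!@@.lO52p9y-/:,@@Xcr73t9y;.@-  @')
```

[('lO52', 'p9y'), ('Xcr73', 't9y')]

Multiple groups make `findall` return tuples — one 2-tuple for each match.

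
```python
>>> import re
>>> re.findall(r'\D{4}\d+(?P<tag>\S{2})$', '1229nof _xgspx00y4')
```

['y4']

One capturing group, so `findall` returns just the captured substring from the one match — 1 in all.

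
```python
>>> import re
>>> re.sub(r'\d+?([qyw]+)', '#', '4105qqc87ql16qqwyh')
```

'#c#l#h'

This matches one or more of a digit (lazy); then one or more of one of [qyw] (captured).
Matches: at [0:6] → '4105qq'; at [7:10] → '87q'; at [11:17] → '16qqwy'.
`sub` substitutes '#' at each match site.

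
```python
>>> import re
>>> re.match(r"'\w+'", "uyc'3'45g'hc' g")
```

None

With `match`, the pattern is implicitly anchored at the beginning.
Here position 0 doesn't satisfy it, so the call returns None.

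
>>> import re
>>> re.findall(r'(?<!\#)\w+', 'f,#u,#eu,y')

The negative lookahead/lookbehind blocks any match where the forbidden context is present.
No capturing groups, so `findall` returns the 3 full match strings.

['f', 'u', 'y']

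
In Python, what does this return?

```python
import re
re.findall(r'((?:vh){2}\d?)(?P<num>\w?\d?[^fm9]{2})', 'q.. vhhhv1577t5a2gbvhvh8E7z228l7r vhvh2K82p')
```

The pattern matches the literal 'vh' repeated 2 times, then optionally a digit (captured); then optionally a word character, then optionally a digit, then exactly 2 of any character except [fm9] (captured as 'num').
Scanning left to right: at [19:28] match 'vhvh8E7z2', groups = ('vhvh8', 'E7z2'); at [34:43] match 'vhvh2K82p', groups = ('vhvh2', 'K82p').
With 2 capturing groups, `findall` returns a 2-tuple per match.

[('vhvh8', 'E7z2'), ('vhvh2', 'K82p')]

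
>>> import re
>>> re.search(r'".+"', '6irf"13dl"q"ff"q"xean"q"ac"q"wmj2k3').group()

'"13dl"q"ff"q"xean"q"ac"q"'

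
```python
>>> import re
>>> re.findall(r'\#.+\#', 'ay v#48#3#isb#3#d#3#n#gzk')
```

['#48#3#isb#3#d#3#n#']

No capturing groups, so `findall` returns the 1 full match string.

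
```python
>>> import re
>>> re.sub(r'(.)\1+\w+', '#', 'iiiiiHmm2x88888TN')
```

'#'

The backreference `\1` re-matches whatever the first group consumed, character for character.
Matches: at [0:17] → 'iiiiiHmm2x88888TN'.
`sub` substitutes '#' at each match site.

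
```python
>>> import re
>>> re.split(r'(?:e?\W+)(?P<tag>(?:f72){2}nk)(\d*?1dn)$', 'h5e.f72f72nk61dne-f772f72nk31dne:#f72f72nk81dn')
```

['h5e.f72f72nk61dne-f772f72nk31dn', 'f72f72nk', '81dn', '']

The pattern matches optionally a literal 'e', then one or more of a non-word character (non-capturing group); then the literal 'f72' repeated 2 times, then the literal 'nk' (captured as 'tag'); then zero or more of a digit (lazy), then the literal '1dn' (captured); then anchored at the end.
Matches to split on: at [31:46] → 'e:#f72f72nk81dn'.
The group in the pattern means `split` returns the separators' captures alongside the pieces.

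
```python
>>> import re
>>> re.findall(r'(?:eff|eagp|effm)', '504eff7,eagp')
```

['eff', 'eagp']

No capturing groups, so `findall` returns the 2 full match strings.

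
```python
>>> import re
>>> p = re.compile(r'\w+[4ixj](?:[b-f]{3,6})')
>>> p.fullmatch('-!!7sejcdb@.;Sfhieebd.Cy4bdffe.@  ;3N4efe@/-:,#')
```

None

Pattern: one or more of a word character, then one of [4ixj]; then 3 to 6 of a character in [b-f] (non-capturing group).
`re.fullmatch` is like wrapping the pattern in `^…$` (in single-line mode).
Here there's no way to consume every character, so the call returns None.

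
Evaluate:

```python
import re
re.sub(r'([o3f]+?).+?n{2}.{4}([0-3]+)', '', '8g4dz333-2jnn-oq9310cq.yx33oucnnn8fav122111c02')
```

'8g4dzcq.yxc02'

With the lazy modifier that quantifier settles for the fewest repetitions that let the rest of the pattern succeed (the atoms after it are unaffected and can still be greedy).
Every occurrence is swapped for ''.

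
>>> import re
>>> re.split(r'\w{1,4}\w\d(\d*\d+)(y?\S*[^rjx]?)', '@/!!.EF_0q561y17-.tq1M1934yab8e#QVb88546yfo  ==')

This matches 1 to 4 of a word character; then a word character, then a digit; then zero or more of a digit, then one or more of a digit (captured); then optionally a literal 'y', then zero or more of a non-whitespace character, then optionally any character except [rjx] (captured).
Because the pattern has a capturing group, `split` also inserts each captured text between the pieces.

['@/!!.', '61', 'y17-.tq1M1934yab8e#QVb88546yfo ', ' ==']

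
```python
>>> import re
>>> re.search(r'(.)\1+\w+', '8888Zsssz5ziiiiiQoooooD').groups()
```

('8',)

The match spans [0:23] → '8888Zsssz5ziiiiiQoooooD'.
Captured: group 1 = '8'.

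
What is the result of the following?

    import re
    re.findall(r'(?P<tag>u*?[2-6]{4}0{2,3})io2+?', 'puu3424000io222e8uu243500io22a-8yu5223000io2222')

`findall` collects group 1 from each match (3 total).

['uu3424000', 'uu243500', 'u5223000']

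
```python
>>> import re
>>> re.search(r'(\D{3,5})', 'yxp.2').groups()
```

This matches 3 to 5 of a non-digit (captured).
`search` walks the string left to right and returns the first match it finds.
The match spans [0:4] → 'yxp.'.
Captured: group 1 = 'yxp.'.

('yxp.',)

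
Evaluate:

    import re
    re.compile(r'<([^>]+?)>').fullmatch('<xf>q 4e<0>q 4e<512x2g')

None

`re.fullmatch` requires the pattern to consume the entire string.
Here the pattern can't cover the whole string, so the call returns None.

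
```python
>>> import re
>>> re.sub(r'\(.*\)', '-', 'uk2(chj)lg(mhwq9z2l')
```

'uk2-lg(mhwq9z2l'

Matches: at [3:8] → '(chj)'.
`sub` substitutes '-' at each match site.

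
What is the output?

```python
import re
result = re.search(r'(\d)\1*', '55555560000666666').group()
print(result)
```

A backreference is literal: `\1` must see the identical characters the first group matched.
The match spans [0:6] → '555555'.

555555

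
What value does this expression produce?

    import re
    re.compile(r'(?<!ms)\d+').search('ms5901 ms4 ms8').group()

'901'

`(?!…)`/`(?<!…)` only lets a position through if the neighbouring text does NOT match; no characters are consumed.
The match spans [3:6] → '901'.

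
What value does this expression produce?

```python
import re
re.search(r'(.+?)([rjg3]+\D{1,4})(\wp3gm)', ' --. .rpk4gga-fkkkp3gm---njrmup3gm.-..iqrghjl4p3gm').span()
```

(0, 34)

This matches one or more of any character (lazy) (captured); then one or more of one of [rjg3], then 1 to 4 of a non-digit (captured); then a word character, then the literal 'p3', then the literal 'gm' (captured).
Unlike `match`, `search` isn't anchored — it looks for the pattern anywhere in the string.
The match spans [0:34] → ' --. .rpk4gga-fkkkp3gm---njrmup3gm'.
Captured: group 1 = ' --. .rpk4gga-fkkkp3gm---n', group 2 = 'jrm', group 3 = 'up3gm'.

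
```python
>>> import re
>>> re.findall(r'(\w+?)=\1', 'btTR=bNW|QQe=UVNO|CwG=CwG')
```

The backreference `\1` re-matches whatever the first group consumed, character for character.
Matches: at [18:25] match 'CwG=CwG', group 1 = 'CwG'.
`findall` collects group 1 from the one match (1 total).

['CwG']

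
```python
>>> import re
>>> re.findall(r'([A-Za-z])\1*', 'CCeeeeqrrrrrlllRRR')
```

['C', 'e', 'q', 'r', 'l', 'R']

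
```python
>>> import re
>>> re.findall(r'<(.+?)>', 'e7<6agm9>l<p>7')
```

['6agm9', 'p']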